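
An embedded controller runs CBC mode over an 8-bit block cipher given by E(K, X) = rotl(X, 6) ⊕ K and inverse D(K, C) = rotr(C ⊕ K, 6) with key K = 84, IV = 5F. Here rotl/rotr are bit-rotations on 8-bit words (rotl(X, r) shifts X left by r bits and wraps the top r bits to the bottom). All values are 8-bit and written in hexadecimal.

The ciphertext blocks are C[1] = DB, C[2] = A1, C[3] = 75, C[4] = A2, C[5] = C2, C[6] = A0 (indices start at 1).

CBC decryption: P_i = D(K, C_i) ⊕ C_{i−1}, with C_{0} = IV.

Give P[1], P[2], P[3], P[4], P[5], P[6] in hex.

P[1] = 22, P[2] = 4F, P[3] = 66, P[4] = ED, P[5] = BB, P[6] = 52

P[1]: D(K, DB) = 7D; 7D ⊕ 5F = 22.
P[2]: D(K, A1) = 94; 94 ⊕ DB = 4F.
P[3]: D(K, 75) = C7; C7 ⊕ A1 = 66.
P[4]: D(K, A2) = 98; 98 ⊕ 75 = ED.
P[5]: D(K, C2) = 19; 19 ⊕ A2 = BB.
P[6]: D(K, A0) = 90; 90 ⊕ C2 = 52.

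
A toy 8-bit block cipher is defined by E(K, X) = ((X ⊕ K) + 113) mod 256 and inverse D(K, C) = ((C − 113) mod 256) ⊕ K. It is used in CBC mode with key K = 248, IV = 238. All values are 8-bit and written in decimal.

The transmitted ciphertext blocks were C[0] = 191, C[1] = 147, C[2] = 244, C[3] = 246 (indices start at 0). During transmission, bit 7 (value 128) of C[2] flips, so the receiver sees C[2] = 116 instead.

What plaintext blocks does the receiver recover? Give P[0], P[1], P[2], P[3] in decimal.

CBC decryption: P_i = D(K, C_i) ⊕ C_{i−1}, with C_{−1} = IV.
Only C[2] changed, to 116. In CBC, a change in C_i garbles P_i and flips the same bit in P_{i+1}. Decrypting the received ciphertext:
P[0]: D(K, 191) = 182; 182 ⊕ 238 = 88.
P[1]: D(K, 147) = 218; 218 ⊕ 191 = 101.
P[2]: D(K, 116) = 251; 251 ⊕ 147 = 104.
P[3]: D(K, 246) = 125; 125 ⊕ 116 = 9.
Blocks that differ from the original plaintext: P[2], P[3].

P[0] = 88, P[1] = 101, P[2] = 104, P[3] = 9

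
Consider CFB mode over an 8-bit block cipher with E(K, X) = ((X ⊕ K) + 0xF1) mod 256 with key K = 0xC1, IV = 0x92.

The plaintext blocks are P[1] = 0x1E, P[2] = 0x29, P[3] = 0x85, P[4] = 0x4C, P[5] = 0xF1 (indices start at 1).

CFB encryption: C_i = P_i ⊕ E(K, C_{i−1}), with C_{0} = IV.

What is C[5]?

C[5] = 0x71

C[1]: E(K, 0x92) = 0x44; 0x1E ⊕ 0x44 = 0x5A.
C[2]: E(K, 0x5A) = 0x8C; 0x29 ⊕ 0x8C = 0xA5.
C[3]: E(K, 0xA5) = 0x55; 0x85 ⊕ 0x55 = 0xD0.
C[4]: E(K, 0xD0) = 0x02; 0x4C ⊕ 0x02 = 0x4E.
C[5]: E(K, 0x4E) = 0x80; 0xF1 ⊕ 0x80 = 0x71.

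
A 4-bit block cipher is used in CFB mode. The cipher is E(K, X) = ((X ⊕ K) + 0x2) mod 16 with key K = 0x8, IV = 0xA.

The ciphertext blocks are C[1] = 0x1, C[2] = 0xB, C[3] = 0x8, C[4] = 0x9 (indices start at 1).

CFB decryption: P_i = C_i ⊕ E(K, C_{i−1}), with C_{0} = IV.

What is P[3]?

P[3] = 0xD

P[3]: E(K, 0xB) = 0x5; 0x8 ⊕ 0x5 = 0xD.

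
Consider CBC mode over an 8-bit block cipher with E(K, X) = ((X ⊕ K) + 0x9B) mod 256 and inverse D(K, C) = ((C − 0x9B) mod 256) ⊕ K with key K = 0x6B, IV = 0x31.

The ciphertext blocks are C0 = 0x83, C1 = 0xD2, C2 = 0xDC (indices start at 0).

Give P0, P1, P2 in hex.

CBC decryption: P_i = D(K, C_i) ⊕ C_{i−1}, with C_{−1} = IV.
P0: D(K, 0x83) = 0x83; 0x83 ⊕ 0x31 = 0xB2.
P1: D(K, 0xD2) = 0x5C; 0x5C ⊕ 0x83 = 0xDF.
P2: D(K, 0xDC) = 0x2A; 0x2A ⊕ 0xD2 = 0xF8.

P0 = 0xB2, P1 = 0xDF, P2 = 0xF8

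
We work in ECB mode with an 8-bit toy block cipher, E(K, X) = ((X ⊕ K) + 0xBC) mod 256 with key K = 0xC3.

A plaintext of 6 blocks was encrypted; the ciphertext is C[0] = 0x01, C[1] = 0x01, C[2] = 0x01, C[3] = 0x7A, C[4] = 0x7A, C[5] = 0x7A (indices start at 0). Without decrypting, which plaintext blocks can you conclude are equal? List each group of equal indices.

ECB encrypts each block independently with the same key, so equal ciphertext blocks imply equal plaintext blocks.
C[0] = C[1] = C[2] = 0x01, so P[0] = P[1] = P[2].
C[3] = C[4] = C[5] = 0x7A, so P[3] = P[4] = P[5].

P[0] = P[1] = P[2]; P[3] = P[4] = P[5]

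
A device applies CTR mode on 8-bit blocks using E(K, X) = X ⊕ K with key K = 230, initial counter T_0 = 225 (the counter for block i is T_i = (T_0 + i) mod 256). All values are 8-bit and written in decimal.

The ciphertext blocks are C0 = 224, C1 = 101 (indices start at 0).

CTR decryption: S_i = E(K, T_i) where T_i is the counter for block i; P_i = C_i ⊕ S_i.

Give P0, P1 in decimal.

P0 = 231, P1 = 97

P0: T = 225, S = E(K, T) = 7; 224 ⊕ 7 = 231.
P1: T = 226, S = E(K, T) = 4; 101 ⊕ 4 = 97.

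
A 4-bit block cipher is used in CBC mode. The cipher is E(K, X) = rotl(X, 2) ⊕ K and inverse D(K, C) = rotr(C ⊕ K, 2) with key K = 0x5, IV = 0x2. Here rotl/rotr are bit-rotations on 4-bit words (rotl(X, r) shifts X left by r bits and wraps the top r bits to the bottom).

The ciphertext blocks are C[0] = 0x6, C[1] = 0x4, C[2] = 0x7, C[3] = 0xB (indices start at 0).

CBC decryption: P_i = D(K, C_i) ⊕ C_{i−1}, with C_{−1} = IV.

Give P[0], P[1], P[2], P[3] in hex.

P[0] = 0xE, P[1] = 0x2, P[2] = 0xC, P[3] = 0xC

P[0]: D(K, 0x6) = 0xC; 0xC ⊕ 0x2 = 0xE.
P[1]: D(K, 0x4) = 0x4; 0x4 ⊕ 0x6 = 0x2.
P[2]: D(K, 0x7) = 0x8; 0x8 ⊕ 0x4 = 0xC.
P[3]: D(K, 0xB) = 0xB; 0xB ⊕ 0x7 = 0xC.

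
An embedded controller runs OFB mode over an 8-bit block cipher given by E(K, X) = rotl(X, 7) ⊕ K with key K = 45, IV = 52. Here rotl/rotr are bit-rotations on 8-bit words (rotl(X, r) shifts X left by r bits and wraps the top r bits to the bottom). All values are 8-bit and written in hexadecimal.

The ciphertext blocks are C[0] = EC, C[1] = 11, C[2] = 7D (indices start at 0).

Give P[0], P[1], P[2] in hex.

P[0] = 80, P[1] = 62, P[2] = 81

OFB decryption: S_i = E(K, S_{i−1}) with S_{−1} = IV; P_i = C_i ⊕ S_i.
P[0]: S = E(K, 52) = 6C; EC ⊕ 6C = 80.
P[1]: S = E(K, 6C) = 73; 11 ⊕ 73 = 62.
P[2]: S = E(K, 73) = FC; 7D ⊕ FC = 81.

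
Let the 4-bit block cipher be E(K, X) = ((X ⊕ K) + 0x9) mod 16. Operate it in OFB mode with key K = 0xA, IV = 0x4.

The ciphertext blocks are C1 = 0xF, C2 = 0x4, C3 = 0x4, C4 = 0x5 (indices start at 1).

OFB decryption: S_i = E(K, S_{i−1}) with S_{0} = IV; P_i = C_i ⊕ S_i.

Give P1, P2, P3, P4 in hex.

P1: S = E(K, 0x4) = 0x7; 0xF ⊕ 0x7 = 0x8.
P2: S = E(K, 0x7) = 0x6; 0x4 ⊕ 0x6 = 0x2.
P3: S = E(K, 0x6) = 0x5; 0x4 ⊕ 0x5 = 0x1.
P4: S = E(K, 0x5) = 0x8; 0x5 ⊕ 0x8 = 0xD.

P1 = 0x8, P2 = 0x2, P3 = 0x1, P4 = 0xD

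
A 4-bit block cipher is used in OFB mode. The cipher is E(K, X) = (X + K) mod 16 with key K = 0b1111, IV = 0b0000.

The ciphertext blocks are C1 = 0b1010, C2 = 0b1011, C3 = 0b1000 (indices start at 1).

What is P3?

OFB decryption: S_i = E(K, S_{i−1}) with S_{0} = IV; P_i = C_i ⊕ S_i.
P1: S = E(K, 0b0000) = 0b1111; 0b1010 ⊕ 0b1111 = 0b0101.
P2: S = E(K, 0b1111) = 0b1110; 0b1011 ⊕ 0b1110 = 0b0101.
P3: S = E(K, 0b1110) = 0b1101; 0b1000 ⊕ 0b1101 = 0b0101.

P3 = 0b0101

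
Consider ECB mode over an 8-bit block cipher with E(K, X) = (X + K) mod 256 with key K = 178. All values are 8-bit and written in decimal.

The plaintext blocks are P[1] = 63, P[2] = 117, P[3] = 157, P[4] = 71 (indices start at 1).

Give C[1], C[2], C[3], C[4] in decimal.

C[1] = 241, C[2] = 39, C[3] = 79, C[4] = 249

ECB encryption: C_i = E(K, P_i).
C[1]: E(K, 63) = 241.
C[2]: E(K, 117) = 39.
C[3]: E(K, 157) = 79.
C[4]: E(K, 71) = 249.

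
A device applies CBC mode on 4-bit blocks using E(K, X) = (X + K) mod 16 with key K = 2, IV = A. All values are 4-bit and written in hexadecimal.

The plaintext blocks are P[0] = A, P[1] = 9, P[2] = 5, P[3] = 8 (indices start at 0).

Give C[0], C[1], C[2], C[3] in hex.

C[0] = 2, C[1] = D, C[2] = A, C[3] = 4

CBC encryption: C_i = E(K, P_i ⊕ C_{i−1}), with C_{−1} = IV.
C[0]: P[0] ⊕ A = 0; E(K, 0) = 2.
C[1]: P[1] ⊕ 2 = B; E(K, B) = D.
C[2]: P[2] ⊕ D = 8; E(K, 8) = A.
C[3]: P[3] ⊕ A = 2; E(K, 2) = 4.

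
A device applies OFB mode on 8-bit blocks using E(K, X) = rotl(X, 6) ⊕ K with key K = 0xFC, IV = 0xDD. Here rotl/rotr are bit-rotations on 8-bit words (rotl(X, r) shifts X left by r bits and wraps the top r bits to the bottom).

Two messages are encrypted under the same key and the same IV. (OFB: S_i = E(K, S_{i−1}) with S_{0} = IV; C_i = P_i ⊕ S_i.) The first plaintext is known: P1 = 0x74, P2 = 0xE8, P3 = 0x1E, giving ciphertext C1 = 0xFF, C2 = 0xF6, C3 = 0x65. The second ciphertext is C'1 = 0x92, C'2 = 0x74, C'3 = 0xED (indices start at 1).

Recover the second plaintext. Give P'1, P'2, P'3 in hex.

In OFB with a reused IV, both messages share the same keystream S_i, so C_i ⊕ C'_i = P_i ⊕ P'_i and thus P'_i = P_i ⊕ C_i ⊕ C'_i.
P'1: 0x74 ⊕ 0xFF ⊕ 0x92 = 0x19.
P'2: 0xE8 ⊕ 0xF6 ⊕ 0x74 = 0x6A.
P'3: 0x1E ⊕ 0x65 ⊕ 0xED = 0x96.

P'1 = 0x19, P'2 = 0x6A, P'3 = 0x96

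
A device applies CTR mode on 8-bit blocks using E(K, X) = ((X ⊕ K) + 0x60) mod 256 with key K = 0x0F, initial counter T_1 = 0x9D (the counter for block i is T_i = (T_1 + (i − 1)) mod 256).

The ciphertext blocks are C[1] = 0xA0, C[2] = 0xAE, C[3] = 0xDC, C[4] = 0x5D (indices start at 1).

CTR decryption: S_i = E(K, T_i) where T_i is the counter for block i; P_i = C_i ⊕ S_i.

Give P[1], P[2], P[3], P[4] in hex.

P[1]: T = 0x9D, S = E(K, T) = 0xF2; 0xA0 ⊕ 0xF2 = 0x52.
P[2]: T = 0x9E, S = E(K, T) = 0xF1; 0xAE ⊕ 0xF1 = 0x5F.
P[3]: T = 0x9F, S = E(K, T) = 0xF0; 0xDC ⊕ 0xF0 = 0x2C.
P[4]: T = 0xA0, S = E(K, T) = 0x0F; 0x5D ⊕ 0x0F = 0x52.

P[1] = 0x52, P[2] = 0x5F, P[3] = 0x2C, P[4] = 0x52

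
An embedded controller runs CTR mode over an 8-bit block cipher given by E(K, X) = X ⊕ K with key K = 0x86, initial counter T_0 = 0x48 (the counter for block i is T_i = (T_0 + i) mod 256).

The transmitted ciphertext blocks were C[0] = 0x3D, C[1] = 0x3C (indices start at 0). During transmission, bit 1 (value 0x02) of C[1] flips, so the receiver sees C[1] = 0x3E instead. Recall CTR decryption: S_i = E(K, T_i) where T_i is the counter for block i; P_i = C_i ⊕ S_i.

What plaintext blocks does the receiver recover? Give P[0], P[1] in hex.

P[0] = 0xF3, P[1] = 0xF1

Only C[1] changed, to 0x3E. In CTR, a change in C_i flips the same bit in P_i only; the keystream is unaffected. Decrypting the received ciphertext:
P[0]: T = 0x48, S = E(K, T) = 0xCE; 0x3D ⊕ 0xCE = 0xF3.
P[1]: T = 0x49, S = E(K, T) = 0xCF; 0x3E ⊕ 0xCF = 0xF1.
Blocks that differ from the original plaintext: P[1].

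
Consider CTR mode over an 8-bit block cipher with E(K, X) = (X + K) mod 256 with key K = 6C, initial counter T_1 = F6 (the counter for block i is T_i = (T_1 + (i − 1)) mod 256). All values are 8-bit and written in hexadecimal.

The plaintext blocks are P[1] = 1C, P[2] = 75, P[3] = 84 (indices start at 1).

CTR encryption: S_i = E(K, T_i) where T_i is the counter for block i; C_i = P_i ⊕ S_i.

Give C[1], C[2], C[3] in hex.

C[1] = 7E, C[2] = 16, C[3] = E0

C[1]: T = F6, S = E(K, T) = 62; 1C ⊕ 62 = 7E.
C[2]: T = F7, S = E(K, T) = 63; 75 ⊕ 63 = 16.
C[3]: T = F8, S = E(K, T) = 64; 84 ⊕ 64 = E0.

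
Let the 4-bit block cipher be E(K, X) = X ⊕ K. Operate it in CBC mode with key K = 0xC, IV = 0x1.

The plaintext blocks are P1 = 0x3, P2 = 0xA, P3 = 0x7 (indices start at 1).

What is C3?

C3 = 0x3

CBC encryption: C_i = E(K, P_i ⊕ C_{i−1}), with C_{0} = IV.
C1: P1 ⊕ 0x1 = 0x2; E(K, 0x2) = 0xE.
C2: P2 ⊕ 0xE = 0x4; E(K, 0x4) = 0x8.
C3: P3 ⊕ 0x8 = 0xF; E(K, 0xF) = 0x3.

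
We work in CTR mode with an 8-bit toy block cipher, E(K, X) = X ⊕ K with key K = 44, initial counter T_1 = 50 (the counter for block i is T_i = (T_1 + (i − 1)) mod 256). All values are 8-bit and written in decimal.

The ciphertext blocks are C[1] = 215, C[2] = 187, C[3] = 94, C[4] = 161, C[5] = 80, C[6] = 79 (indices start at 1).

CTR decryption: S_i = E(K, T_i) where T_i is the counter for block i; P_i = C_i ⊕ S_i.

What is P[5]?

P[5]: T = 54, S = E(K, T) = 26; 80 ⊕ 26 = 74.

P[5] = 74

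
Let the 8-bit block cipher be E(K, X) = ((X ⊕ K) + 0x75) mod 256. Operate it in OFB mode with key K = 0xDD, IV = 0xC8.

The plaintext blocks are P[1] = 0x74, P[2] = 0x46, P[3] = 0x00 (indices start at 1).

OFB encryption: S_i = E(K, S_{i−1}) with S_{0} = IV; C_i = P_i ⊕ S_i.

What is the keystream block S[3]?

0x86

C[1]: S = E(K, 0xC8) = 0x8A; 0x74 ⊕ 0x8A = 0xFE.
C[2]: S = E(K, 0x8A) = 0xCC; 0x46 ⊕ 0xCC = 0x8A.
C[3]: S = E(K, 0xCC) = 0x86; 0x00 ⊕ 0x86 = 0x86.
So S[3] = 0x86.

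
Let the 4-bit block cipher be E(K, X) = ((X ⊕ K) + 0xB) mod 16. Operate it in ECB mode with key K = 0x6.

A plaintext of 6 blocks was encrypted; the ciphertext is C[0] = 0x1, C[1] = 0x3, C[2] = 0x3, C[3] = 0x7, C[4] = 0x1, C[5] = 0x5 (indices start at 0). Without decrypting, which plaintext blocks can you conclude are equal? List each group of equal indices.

ECB encrypts each block independently with the same key, so equal ciphertext blocks imply equal plaintext blocks.
C[0] = C[4] = 0x1, so P[0] = P[4].
C[1] = C[2] = 0x3, so P[1] = P[2].

P[0] = P[4]; P[1] = P[2]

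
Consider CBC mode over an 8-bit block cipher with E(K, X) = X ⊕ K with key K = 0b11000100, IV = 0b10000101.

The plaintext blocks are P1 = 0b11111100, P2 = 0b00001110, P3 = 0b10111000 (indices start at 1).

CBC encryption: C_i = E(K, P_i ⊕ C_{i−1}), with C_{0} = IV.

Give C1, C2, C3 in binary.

C1: P1 ⊕ 0b10000101 = 0b01111001; E(K, 0b01111001) = 0b10111101.
C2: P2 ⊕ 0b10111101 = 0b10110011; E(K, 0b10110011) = 0b01110111.
C3: P3 ⊕ 0b01110111 = 0b11001111; E(K, 0b11001111) = 0b00001011.

C1 = 0b10111101, C2 = 0b01110111, C3 = 0b00001011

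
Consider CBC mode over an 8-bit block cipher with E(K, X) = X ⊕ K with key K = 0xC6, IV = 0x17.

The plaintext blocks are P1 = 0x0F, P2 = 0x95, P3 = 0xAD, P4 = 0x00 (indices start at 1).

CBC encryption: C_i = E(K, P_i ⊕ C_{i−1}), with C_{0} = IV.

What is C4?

C1: P1 ⊕ 0x17 = 0x18; E(K, 0x18) = 0xDE.
C2: P2 ⊕ 0xDE = 0x4B; E(K, 0x4B) = 0x8D.
C3: P3 ⊕ 0x8D = 0x20; E(K, 0x20) = 0xE6.
C4: P4 ⊕ 0xE6 = 0xE6; E(K, 0xE6) = 0x20.

C4 = 0x20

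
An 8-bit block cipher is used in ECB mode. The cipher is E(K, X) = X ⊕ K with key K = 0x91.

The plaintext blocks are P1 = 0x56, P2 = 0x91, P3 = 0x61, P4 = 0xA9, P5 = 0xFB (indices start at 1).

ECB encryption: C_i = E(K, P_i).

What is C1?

C1: E(K, 0x56) = 0xC7.

C1 = 0xC7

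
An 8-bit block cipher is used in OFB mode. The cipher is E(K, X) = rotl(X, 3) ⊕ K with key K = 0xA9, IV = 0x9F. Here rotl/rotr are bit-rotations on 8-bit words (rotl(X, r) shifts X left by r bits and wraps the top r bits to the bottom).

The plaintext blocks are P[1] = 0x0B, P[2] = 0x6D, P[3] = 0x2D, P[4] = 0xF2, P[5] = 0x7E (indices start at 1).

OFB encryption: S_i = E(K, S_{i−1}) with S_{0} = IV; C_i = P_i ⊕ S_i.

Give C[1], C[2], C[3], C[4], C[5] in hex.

C[1] = 0x5E, C[2] = 0x6E, C[3] = 0x9C, C[4] = 0xD6, C[5] = 0xF6

C[1]: S = E(K, 0x9F) = 0x55; 0x0B ⊕ 0x55 = 0x5E.
C[2]: S = E(K, 0x55) = 0x03; 0x6D ⊕ 0x03 = 0x6E.
C[3]: S = E(K, 0x03) = 0xB1; 0x2D ⊕ 0xB1 = 0x9C.
C[4]: S = E(K, 0xB1) = 0x24; 0xF2 ⊕ 0x24 = 0xD6.
C[5]: S = E(K, 0x24) = 0x88; 0x7E ⊕ 0x88 = 0xF6.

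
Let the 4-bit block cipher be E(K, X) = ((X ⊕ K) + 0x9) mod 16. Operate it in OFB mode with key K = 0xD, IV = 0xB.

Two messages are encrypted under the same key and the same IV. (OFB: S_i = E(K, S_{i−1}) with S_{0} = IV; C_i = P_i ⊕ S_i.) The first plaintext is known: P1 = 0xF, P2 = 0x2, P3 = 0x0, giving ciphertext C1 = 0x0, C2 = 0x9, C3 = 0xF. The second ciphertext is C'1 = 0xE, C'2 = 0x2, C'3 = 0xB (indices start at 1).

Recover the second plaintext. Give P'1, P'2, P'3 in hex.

In OFB with a reused IV, both messages share the same keystream S_i, so C_i ⊕ C'_i = P_i ⊕ P'_i and thus P'_i = P_i ⊕ C_i ⊕ C'_i.
P'1: 0xF ⊕ 0x0 ⊕ 0xE = 0x1.
P'2: 0x2 ⊕ 0x9 ⊕ 0x2 = 0x9.
P'3: 0x0 ⊕ 0xF ⊕ 0xB = 0x4.

P'1 = 0x1, P'2 = 0x9, P'3 = 0x4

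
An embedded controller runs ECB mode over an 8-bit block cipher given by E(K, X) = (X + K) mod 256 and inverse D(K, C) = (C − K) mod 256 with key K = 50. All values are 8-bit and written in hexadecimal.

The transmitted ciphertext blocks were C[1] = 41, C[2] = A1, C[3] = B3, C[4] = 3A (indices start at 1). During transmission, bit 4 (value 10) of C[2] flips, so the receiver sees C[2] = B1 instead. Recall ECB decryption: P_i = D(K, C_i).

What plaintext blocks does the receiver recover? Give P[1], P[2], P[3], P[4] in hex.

P[1] = F1, P[2] = 61, P[3] = 63, P[4] = EA

Only C[2] changed, to B1. In ECB, a change in C_i affects only P_i. Decrypting the received ciphertext:
P[1]: D(K, 41) = F1.
P[2]: D(K, B1) = 61.
P[3]: D(K, B3) = 63.
P[4]: D(K, 3A) = EA.
Blocks that differ from the original plaintext: P[2].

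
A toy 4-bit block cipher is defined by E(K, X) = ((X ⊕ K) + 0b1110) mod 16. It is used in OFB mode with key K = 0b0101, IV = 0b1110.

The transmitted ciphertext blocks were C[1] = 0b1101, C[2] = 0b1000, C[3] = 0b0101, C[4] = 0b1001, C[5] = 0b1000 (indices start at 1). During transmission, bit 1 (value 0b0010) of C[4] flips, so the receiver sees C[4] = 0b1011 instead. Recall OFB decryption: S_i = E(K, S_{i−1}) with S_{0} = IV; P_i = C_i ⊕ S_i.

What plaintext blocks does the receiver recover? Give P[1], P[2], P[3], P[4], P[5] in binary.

Only C[4] changed, to 0b1011. In OFB, a change in C_i flips the same bit in P_i only; the keystream is unaffected. Decrypting the received ciphertext:
P[1]: S = E(K, 0b1110) = 0b1001; 0b1101 ⊕ 0b1001 = 0b0100.
P[2]: S = E(K, 0b1001) = 0b1010; 0b1000 ⊕ 0b1010 = 0b0010.
P[3]: S = E(K, 0b1010) = 0b1101; 0b0101 ⊕ 0b1101 = 0b1000.
P[4]: S = E(K, 0b1101) = 0b0110; 0b1011 ⊕ 0b0110 = 0b1101.
P[5]: S = E(K, 0b0110) = 0b0001; 0b1000 ⊕ 0b0001 = 0b1001.
Blocks that differ from the original plaintext: P[4].

P[1] = 0b0100, P[2] = 0b0010, P[3] = 0b1000, P[4] = 0b1101, P[5] = 0b1001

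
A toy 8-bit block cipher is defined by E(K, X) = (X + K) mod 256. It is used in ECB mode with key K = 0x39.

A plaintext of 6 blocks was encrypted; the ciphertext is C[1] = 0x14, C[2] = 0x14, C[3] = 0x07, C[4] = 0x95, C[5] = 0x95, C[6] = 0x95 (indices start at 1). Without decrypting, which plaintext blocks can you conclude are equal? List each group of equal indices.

ECB encrypts each block independently with the same key, so equal ciphertext blocks imply equal plaintext blocks.
C[1] = C[2] = 0x14, so P[1] = P[2].
C[4] = C[5] = C[6] = 0x95, so P[4] = P[5] = P[6].

P[1] = P[2]; P[4] = P[5] = P[6]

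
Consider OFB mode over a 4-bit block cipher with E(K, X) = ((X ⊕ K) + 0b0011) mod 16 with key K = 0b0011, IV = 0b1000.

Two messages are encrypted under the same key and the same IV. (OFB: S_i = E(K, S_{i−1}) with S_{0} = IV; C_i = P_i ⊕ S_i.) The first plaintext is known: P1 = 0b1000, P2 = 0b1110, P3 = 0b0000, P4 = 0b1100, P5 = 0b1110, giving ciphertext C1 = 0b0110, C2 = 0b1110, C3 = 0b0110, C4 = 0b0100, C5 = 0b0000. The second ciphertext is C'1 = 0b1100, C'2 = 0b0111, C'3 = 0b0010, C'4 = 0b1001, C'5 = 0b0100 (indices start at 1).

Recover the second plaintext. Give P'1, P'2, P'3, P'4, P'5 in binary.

P'1 = 0b0010, P'2 = 0b0111, P'3 = 0b0100, P'4 = 0b0001, P'5 = 0b1010

In OFB with a reused IV, both messages share the same keystream S_i, so C_i ⊕ C'_i = P_i ⊕ P'_i and thus P'_i = P_i ⊕ C_i ⊕ C'_i.
P'1: 0b1000 ⊕ 0b0110 ⊕ 0b1100 = 0b0010.
P'2: 0b1110 ⊕ 0b1110 ⊕ 0b0111 = 0b0111.
P'3: 0b0000 ⊕ 0b0110 ⊕ 0b0010 = 0b0100.
P'4: 0b1100 ⊕ 0b0100 ⊕ 0b1001 = 0b0001.
P'5: 0b1110 ⊕ 0b0000 ⊕ 0b0100 = 0b1010.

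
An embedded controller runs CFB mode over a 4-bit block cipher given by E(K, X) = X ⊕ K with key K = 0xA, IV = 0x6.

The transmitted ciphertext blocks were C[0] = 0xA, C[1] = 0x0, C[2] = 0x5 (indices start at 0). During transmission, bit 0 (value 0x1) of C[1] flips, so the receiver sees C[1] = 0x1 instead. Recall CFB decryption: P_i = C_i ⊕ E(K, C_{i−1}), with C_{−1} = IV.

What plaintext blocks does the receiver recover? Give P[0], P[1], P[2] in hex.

P[0] = 0x6, P[1] = 0x1, P[2] = 0xE

Only C[1] changed, to 0x1. In CFB, a change in C_i flips the same bit in P_i and garbles P_{i+1}. Decrypting the received ciphertext:
P[0]: E(K, 0x6) = 0xC; 0xA ⊕ 0xC = 0x6.
P[1]: E(K, 0xA) = 0x0; 0x1 ⊕ 0x0 = 0x1.
P[2]: E(K, 0x1) = 0xB; 0x5 ⊕ 0xB = 0xE.
Blocks that differ from the original plaintext: P[1], P[2].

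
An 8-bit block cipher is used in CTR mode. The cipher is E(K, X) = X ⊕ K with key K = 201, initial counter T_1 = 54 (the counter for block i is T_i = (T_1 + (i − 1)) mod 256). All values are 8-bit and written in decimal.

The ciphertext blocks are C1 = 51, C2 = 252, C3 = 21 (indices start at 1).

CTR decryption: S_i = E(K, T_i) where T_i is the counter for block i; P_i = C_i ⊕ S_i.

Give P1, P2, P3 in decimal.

P1 = 204, P2 = 2, P3 = 228

P1: T = 54, S = E(K, T) = 255; 51 ⊕ 255 = 204.
P2: T = 55, S = E(K, T) = 254; 252 ⊕ 254 = 2.
P3: T = 56, S = E(K, T) = 241; 21 ⊕ 241 = 228.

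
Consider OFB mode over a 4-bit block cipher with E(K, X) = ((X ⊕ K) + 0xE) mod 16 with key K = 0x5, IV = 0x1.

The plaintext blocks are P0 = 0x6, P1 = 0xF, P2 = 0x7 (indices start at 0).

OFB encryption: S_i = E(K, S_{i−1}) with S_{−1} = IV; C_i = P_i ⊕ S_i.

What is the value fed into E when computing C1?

C0: S = E(K, 0x1) = 0x2; 0x6 ⊕ 0x2 = 0x4.
C1: S = E(K, 0x2) = 0x5; 0xF ⊕ 0x5 = 0xA.
So the input to E for block 1 is 0x2.

0x2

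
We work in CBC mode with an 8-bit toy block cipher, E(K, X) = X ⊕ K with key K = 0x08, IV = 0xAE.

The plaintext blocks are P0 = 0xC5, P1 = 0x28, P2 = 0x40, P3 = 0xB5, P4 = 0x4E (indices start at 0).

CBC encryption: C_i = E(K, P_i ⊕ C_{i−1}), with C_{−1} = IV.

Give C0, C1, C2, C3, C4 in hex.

C0: P0 ⊕ 0xAE = 0x6B; E(K, 0x6B) = 0x63.
C1: P1 ⊕ 0x63 = 0x4B; E(K, 0x4B) = 0x43.
C2: P2 ⊕ 0x43 = 0x03; E(K, 0x03) = 0x0B.
C3: P3 ⊕ 0x0B = 0xBE; E(K, 0xBE) = 0xB6.
C4: P4 ⊕ 0xB6 = 0xF8; E(K, 0xF8) = 0xF0.

C0 = 0x63, C1 = 0x43, C2 = 0x0B, C3 = 0xB6, C4 = 0xF0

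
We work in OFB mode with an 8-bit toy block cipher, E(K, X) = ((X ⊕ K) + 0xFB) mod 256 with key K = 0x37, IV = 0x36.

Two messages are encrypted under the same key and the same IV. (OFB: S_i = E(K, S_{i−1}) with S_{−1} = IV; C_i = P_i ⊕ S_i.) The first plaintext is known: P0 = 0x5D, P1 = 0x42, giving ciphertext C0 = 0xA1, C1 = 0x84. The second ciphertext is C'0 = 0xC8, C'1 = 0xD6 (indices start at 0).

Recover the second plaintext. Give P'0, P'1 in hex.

P'0 = 0x34, P'1 = 0x10

In OFB with a reused IV, both messages share the same keystream S_i, so C_i ⊕ C'_i = P_i ⊕ P'_i and thus P'_i = P_i ⊕ C_i ⊕ C'_i.
P'0: 0x5D ⊕ 0xA1 ⊕ 0xC8 = 0x34.
P'1: 0x42 ⊕ 0x84 ⊕ 0xD6 = 0x10.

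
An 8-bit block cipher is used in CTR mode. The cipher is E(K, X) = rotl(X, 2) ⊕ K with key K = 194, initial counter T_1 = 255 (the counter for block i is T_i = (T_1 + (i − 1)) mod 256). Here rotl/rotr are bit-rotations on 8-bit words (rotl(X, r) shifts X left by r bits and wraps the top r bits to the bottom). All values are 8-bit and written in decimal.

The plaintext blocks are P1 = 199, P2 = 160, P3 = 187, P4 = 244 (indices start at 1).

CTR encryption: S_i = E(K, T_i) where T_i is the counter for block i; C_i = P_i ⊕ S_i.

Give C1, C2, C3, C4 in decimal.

C1: T = 255, S = E(K, T) = 61; 199 ⊕ 61 = 250.
C2: T = 0, S = E(K, T) = 194; 160 ⊕ 194 = 98.
C3: T = 1, S = E(K, T) = 198; 187 ⊕ 198 = 125.
C4: T = 2, S = E(K, T) = 202; 244 ⊕ 202 = 62.

C1 = 250, C2 = 98, C3 = 125, C4 = 62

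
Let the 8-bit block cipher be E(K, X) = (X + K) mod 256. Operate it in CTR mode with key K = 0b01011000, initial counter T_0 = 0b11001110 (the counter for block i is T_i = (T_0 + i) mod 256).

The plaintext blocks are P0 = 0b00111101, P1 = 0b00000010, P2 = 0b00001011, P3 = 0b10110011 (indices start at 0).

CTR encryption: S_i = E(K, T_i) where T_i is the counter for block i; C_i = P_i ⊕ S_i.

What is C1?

C0: T = 0b11001110, S = E(K, T) = 0b00100110; 0b00111101 ⊕ 0b00100110 = 0b00011011.
C1: T = 0b11001111, S = E(K, T) = 0b00100111; 0b00000010 ⊕ 0b00100111 = 0b00100101.

C1 = 0b00100101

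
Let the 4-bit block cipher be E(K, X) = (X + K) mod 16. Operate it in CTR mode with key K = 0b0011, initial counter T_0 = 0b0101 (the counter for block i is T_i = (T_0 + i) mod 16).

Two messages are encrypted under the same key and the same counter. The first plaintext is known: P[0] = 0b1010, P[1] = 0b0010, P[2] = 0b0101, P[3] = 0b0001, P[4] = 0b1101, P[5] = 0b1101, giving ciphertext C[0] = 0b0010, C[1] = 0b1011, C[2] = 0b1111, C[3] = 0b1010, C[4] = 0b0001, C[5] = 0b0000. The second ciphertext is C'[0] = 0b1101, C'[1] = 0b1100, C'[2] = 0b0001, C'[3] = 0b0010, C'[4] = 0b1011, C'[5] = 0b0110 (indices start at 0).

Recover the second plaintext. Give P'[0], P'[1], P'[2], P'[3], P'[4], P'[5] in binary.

In CTR with a reused counter, both messages share the same keystream S_i, so C_i ⊕ C'_i = P_i ⊕ P'_i and thus P'_i = P_i ⊕ C_i ⊕ C'_i.
P'[0]: 0b1010 ⊕ 0b0010 ⊕ 0b1101 = 0b0101.
P'[1]: 0b0010 ⊕ 0b1011 ⊕ 0b1100 = 0b0101.
P'[2]: 0b0101 ⊕ 0b1111 ⊕ 0b0001 = 0b1011.
P'[3]: 0b0001 ⊕ 0b1010 ⊕ 0b0010 = 0b1001.
P'[4]: 0b1101 ⊕ 0b0001 ⊕ 0b1011 = 0b0111.
P'[5]: 0b1101 ⊕ 0b0000 ⊕ 0b0110 = 0b1011.

P'[0] = 0b0101, P'[1] = 0b0101, P'[2] = 0b1011, P'[3] = 0b1001, P'[4] = 0b0111, P'[5] = 0b1011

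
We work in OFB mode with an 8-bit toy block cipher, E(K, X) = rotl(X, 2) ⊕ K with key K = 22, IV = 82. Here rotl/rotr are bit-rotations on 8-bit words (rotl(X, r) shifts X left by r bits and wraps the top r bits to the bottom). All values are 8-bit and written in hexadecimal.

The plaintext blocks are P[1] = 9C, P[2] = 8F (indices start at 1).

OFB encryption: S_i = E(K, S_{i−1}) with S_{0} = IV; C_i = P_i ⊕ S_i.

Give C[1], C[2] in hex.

C[1]: S = E(K, 82) = 28; 9C ⊕ 28 = B4.
C[2]: S = E(K, 28) = 82; 8F ⊕ 82 = 0D.

C[1] = B4, C[2] = 0D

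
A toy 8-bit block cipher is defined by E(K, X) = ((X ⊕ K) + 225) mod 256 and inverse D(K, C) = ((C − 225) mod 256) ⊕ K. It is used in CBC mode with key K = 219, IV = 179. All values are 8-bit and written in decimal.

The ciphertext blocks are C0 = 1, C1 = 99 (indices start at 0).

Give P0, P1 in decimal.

P0 = 72, P1 = 88

CBC decryption: P_i = D(K, C_i) ⊕ C_{i−1}, with C_{−1} = IV.
P0: D(K, 1) = 251; 251 ⊕ 179 = 72.
P1: D(K, 99) = 89; 89 ⊕ 1 = 88.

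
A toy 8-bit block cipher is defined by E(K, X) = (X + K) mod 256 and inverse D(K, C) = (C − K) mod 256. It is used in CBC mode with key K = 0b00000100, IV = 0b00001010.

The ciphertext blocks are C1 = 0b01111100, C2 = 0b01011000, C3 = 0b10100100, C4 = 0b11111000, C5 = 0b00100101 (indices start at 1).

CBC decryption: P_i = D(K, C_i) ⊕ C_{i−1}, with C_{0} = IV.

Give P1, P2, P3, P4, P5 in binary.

P1 = 0b01110010, P2 = 0b00101000, P3 = 0b11111000, P4 = 0b01010000, P5 = 0b11011001

P1: D(K, 0b01111100) = 0b01111000; 0b01111000 ⊕ 0b00001010 = 0b01110010.
P2: D(K, 0b01011000) = 0b01010100; 0b01010100 ⊕ 0b01111100 = 0b00101000.
P3: D(K, 0b10100100) = 0b10100000; 0b10100000 ⊕ 0b01011000 = 0b11111000.
P4: D(K, 0b11111000) = 0b11110100; 0b11110100 ⊕ 0b10100100 = 0b01010000.
P5: D(K, 0b00100101) = 0b00100001; 0b00100001 ⊕ 0b11111000 = 0b11011001.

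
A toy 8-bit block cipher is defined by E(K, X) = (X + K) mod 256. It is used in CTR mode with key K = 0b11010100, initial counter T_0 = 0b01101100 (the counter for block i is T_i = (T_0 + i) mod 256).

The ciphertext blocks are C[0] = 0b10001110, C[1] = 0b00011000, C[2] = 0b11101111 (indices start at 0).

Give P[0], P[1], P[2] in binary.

CTR decryption: S_i = E(K, T_i) where T_i is the counter for block i; P_i = C_i ⊕ S_i.
P[0]: T = 0b01101100, S = E(K, T) = 0b01000000; 0b10001110 ⊕ 0b01000000 = 0b11001110.
P[1]: T = 0b01101101, S = E(K, T) = 0b01000001; 0b00011000 ⊕ 0b01000001 = 0b01011001.
P[2]: T = 0b01101110, S = E(K, T) = 0b01000010; 0b11101111 ⊕ 0b01000010 = 0b10101101.

P[0] = 0b11001110, P[1] = 0b01011001, P[2] = 0b10101101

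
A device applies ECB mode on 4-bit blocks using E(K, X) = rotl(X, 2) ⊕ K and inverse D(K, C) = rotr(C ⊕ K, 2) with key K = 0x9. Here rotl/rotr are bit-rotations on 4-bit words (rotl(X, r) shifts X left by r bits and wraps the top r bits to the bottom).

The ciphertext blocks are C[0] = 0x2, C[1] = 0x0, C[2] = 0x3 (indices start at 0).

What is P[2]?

ECB decryption: P_i = D(K, C_i).
P[2]: D(K, 0x3) = 0xA.

P[2] = 0xA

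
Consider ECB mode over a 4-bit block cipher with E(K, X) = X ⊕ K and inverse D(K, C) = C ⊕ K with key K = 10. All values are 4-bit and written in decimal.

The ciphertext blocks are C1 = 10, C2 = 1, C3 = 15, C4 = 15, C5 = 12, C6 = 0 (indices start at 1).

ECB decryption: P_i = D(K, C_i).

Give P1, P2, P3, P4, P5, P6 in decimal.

P1: D(K, 10) = 0.
P2: D(K, 1) = 11.
P3: D(K, 15) = 5.
P4: D(K, 15) = 5.
P5: D(K, 12) = 6.
P6: D(K, 0) = 10.

P1 = 0, P2 = 11, P3 = 5, P4 = 5, P5 = 6, P6 = 10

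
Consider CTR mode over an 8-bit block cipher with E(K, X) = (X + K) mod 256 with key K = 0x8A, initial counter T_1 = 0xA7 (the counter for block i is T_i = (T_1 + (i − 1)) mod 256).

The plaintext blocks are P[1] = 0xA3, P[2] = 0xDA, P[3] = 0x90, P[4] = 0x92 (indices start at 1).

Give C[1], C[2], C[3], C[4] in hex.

C[1] = 0x92, C[2] = 0xE8, C[3] = 0xA3, C[4] = 0xA6

CTR encryption: S_i = E(K, T_i) where T_i is the counter for block i; C_i = P_i ⊕ S_i.
C[1]: T = 0xA7, S = E(K, T) = 0x31; 0xA3 ⊕ 0x31 = 0x92.
C[2]: T = 0xA8, S = E(K, T) = 0x32; 0xDA ⊕ 0x32 = 0xE8.
C[3]: T = 0xA9, S = E(K, T) = 0x33; 0x90 ⊕ 0x33 = 0xA3.
C[4]: T = 0xAA, S = E(K, T) = 0x34; 0x92 ⊕ 0x34 = 0xA6.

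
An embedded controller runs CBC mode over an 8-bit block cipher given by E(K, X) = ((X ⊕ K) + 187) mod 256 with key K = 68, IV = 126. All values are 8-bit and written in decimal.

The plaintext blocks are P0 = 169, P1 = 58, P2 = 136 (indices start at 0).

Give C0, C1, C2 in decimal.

C0 = 78, C1 = 235, C2 = 226

CBC encryption: C_i = E(K, P_i ⊕ C_{i−1}), with C_{−1} = IV.
C0: P0 ⊕ 126 = 215; E(K, 215) = 78.
C1: P1 ⊕ 78 = 116; E(K, 116) = 235.
C2: P2 ⊕ 235 = 99; E(K, 99) = 226.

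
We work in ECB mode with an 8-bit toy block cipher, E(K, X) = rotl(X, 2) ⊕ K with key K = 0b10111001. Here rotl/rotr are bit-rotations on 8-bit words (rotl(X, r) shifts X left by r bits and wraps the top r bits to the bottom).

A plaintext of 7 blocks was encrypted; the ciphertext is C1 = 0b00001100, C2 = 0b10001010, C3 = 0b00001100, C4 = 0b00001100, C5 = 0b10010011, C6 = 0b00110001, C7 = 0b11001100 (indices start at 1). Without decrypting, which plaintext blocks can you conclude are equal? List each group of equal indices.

P1 = P3 = P4

ECB encrypts each block independently with the same key, so equal ciphertext blocks imply equal plaintext blocks.
C1 = C3 = C4 = 0b00001100, so P1 = P3 = P4.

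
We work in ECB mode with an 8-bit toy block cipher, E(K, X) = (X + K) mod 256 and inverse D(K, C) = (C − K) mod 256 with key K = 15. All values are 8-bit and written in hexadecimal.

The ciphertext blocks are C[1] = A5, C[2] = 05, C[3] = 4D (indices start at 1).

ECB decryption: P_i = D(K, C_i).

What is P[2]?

P[2]: D(K, 05) = F0.

P[2] = F0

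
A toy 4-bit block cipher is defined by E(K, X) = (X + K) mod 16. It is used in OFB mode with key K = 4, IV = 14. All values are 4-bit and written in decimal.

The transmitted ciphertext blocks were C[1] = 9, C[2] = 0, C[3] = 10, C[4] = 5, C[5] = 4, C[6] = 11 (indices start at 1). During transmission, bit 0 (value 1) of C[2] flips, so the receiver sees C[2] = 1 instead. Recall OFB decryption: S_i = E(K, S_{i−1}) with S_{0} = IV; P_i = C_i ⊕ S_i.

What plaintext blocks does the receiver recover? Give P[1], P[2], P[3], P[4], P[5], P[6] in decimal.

Only C[2] changed, to 1. In OFB, a change in C_i flips the same bit in P_i only; the keystream is unaffected. Decrypting the received ciphertext:
P[1]: S = E(K, 14) = 2; 9 ⊕ 2 = 11.
P[2]: S = E(K, 2) = 6; 1 ⊕ 6 = 7.
P[3]: S = E(K, 6) = 10; 10 ⊕ 10 = 0.
P[4]: S = E(K, 10) = 14; 5 ⊕ 14 = 11.
P[5]: S = E(K, 14) = 2; 4 ⊕ 2 = 6.
P[6]: S = E(K, 2) = 6; 11 ⊕ 6 = 13.
Blocks that differ from the original plaintext: P[2].

P[1] = 11, P[2] = 7, P[3] = 0, P[4] = 11, P[5] = 6, P[6] = 13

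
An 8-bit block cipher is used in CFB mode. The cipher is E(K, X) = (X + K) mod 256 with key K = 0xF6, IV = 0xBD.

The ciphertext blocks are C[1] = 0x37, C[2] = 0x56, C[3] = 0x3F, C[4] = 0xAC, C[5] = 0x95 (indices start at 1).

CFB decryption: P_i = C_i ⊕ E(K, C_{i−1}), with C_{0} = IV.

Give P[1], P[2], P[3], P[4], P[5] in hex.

P[1]: E(K, 0xBD) = 0xB3; 0x37 ⊕ 0xB3 = 0x84.
P[2]: E(K, 0x37) = 0x2D; 0x56 ⊕ 0x2D = 0x7B.
P[3]: E(K, 0x56) = 0x4C; 0x3F ⊕ 0x4C = 0x73.
P[4]: E(K, 0x3F) = 0x35; 0xAC ⊕ 0x35 = 0x99.
P[5]: E(K, 0xAC) = 0xA2; 0x95 ⊕ 0xA2 = 0x37.

P[1] = 0x84, P[2] = 0x7B, P[3] = 0x73, P[4] = 0x99, P[5] = 0x37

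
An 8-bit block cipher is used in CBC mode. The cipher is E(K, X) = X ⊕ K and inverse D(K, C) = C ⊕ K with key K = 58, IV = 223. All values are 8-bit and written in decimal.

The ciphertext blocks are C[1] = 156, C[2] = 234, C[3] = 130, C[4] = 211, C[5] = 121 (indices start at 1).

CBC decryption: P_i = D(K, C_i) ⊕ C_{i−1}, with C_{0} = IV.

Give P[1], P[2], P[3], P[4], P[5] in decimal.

P[1] = 121, P[2] = 76, P[3] = 82, P[4] = 107, P[5] = 144

P[1]: D(K, 156) = 166; 166 ⊕ 223 = 121.
P[2]: D(K, 234) = 208; 208 ⊕ 156 = 76.
P[3]: D(K, 130) = 184; 184 ⊕ 234 = 82.
P[4]: D(K, 211) = 233; 233 ⊕ 130 = 107.
P[5]: D(K, 121) = 67; 67 ⊕ 211 = 144.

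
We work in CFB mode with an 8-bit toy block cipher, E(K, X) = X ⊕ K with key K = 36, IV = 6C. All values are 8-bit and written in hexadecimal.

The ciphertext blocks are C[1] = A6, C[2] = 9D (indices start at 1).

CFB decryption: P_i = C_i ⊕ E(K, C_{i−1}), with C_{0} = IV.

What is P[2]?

P[2]: E(K, A6) = 90; 9D ⊕ 90 = 0D.

P[2] = 0D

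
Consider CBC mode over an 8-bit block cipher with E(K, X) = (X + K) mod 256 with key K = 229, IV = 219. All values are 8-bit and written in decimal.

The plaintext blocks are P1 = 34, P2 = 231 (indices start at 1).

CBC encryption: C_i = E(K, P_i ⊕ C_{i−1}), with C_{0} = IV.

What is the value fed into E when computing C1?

249

C1: P1 ⊕ 219 = 249; E(K, 249) = 222.
So the input to E for block 1 is 249.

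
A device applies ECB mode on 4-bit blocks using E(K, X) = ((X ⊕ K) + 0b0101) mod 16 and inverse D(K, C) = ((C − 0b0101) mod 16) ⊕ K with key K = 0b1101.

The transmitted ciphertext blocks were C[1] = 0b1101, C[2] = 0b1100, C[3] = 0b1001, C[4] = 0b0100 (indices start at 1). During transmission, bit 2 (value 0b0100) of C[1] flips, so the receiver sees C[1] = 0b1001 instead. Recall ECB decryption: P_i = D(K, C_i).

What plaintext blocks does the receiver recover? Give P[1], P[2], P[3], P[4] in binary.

Only C[1] changed, to 0b1001. In ECB, a change in C_i affects only P_i. Decrypting the received ciphertext:
P[1]: D(K, 0b1001) = 0b1001.
P[2]: D(K, 0b1100) = 0b1010.
P[3]: D(K, 0b1001) = 0b1001.
P[4]: D(K, 0b0100) = 0b0010.
Blocks that differ from the original plaintext: P[1].

P[1] = 0b1001, P[2] = 0b1010, P[3] = 0b1001, P[4] = 0b0010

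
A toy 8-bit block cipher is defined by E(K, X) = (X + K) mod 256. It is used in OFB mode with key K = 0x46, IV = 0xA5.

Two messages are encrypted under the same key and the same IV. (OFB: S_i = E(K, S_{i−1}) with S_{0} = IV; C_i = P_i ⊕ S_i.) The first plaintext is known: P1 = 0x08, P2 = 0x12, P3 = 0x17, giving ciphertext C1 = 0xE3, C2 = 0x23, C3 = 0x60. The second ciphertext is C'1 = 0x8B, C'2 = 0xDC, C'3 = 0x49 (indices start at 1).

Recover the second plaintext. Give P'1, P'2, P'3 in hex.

P'1 = 0x60, P'2 = 0xED, P'3 = 0x3E

In OFB with a reused IV, both messages share the same keystream S_i, so C_i ⊕ C'_i = P_i ⊕ P'_i and thus P'_i = P_i ⊕ C_i ⊕ C'_i.
P'1: 0x08 ⊕ 0xE3 ⊕ 0x8B = 0x60.
P'2: 0x12 ⊕ 0x23 ⊕ 0xDC = 0xED.
P'3: 0x17 ⊕ 0x60 ⊕ 0x49 = 0x3E.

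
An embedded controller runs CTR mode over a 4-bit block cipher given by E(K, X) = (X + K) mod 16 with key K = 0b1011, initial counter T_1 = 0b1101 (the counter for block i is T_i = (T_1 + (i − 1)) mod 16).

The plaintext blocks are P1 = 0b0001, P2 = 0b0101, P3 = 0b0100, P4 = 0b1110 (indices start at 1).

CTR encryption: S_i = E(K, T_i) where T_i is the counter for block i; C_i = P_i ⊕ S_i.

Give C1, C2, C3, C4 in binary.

C1 = 0b1001, C2 = 0b1100, C3 = 0b1110, C4 = 0b0101

C1: T = 0b1101, S = E(K, T) = 0b1000; 0b0001 ⊕ 0b1000 = 0b1001.
C2: T = 0b1110, S = E(K, T) = 0b1001; 0b0101 ⊕ 0b1001 = 0b1100.
C3: T = 0b1111, S = E(K, T) = 0b1010; 0b0100 ⊕ 0b1010 = 0b1110.
C4: T = 0b0000, S = E(K, T) = 0b1011; 0b1110 ⊕ 0b1011 = 0b0101.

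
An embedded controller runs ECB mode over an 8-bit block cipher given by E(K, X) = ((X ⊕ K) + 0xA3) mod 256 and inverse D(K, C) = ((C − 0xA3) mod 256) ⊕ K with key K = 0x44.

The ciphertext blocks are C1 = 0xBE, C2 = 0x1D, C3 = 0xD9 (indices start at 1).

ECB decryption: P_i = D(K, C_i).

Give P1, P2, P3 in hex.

P1: D(K, 0xBE) = 0x5F.
P2: D(K, 0x1D) = 0x3E.
P3: D(K, 0xD9) = 0x72.

P1 = 0x5F, P2 = 0x3E, P3 = 0x72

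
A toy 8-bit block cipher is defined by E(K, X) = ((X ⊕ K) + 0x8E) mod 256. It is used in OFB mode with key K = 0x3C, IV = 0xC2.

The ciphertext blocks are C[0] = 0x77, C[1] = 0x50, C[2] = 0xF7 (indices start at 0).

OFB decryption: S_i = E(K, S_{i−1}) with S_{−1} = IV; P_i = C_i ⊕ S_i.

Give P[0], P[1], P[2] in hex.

P[0]: S = E(K, 0xC2) = 0x8C; 0x77 ⊕ 0x8C = 0xFB.
P[1]: S = E(K, 0x8C) = 0x3E; 0x50 ⊕ 0x3E = 0x6E.
P[2]: S = E(K, 0x3E) = 0x90; 0xF7 ⊕ 0x90 = 0x67.

P[0] = 0xFB, P[1] = 0x6E, P[2] = 0x67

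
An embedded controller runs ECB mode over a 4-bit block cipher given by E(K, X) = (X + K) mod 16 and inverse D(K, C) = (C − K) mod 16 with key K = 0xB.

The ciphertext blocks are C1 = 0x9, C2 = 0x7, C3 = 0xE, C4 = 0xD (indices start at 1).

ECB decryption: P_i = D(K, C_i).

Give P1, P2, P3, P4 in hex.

P1 = 0xE, P2 = 0xC, P3 = 0x3, P4 = 0x2

P1: D(K, 0x9) = 0xE.
P2: D(K, 0x7) = 0xC.
P3: D(K, 0xE) = 0x3.
P4: D(K, 0xD) = 0x2.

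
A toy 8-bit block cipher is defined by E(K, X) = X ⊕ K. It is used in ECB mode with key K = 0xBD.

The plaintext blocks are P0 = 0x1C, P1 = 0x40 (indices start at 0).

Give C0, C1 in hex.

C0 = 0xA1, C1 = 0xFD

ECB encryption: C_i = E(K, P_i).
C0: E(K, 0x1C) = 0xA1.
C1: E(K, 0x40) = 0xFD.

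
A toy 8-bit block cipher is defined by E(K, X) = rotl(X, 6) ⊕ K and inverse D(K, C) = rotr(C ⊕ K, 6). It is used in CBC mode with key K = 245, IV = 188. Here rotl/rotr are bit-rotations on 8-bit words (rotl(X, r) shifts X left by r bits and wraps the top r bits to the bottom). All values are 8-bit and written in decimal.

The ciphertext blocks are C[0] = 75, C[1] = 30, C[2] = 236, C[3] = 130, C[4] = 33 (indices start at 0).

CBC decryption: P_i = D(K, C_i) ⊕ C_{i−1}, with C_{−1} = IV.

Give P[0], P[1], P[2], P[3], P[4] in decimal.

P[0] = 70, P[1] = 228, P[2] = 122, P[3] = 49, P[4] = 209

P[0]: D(K, 75) = 250; 250 ⊕ 188 = 70.
P[1]: D(K, 30) = 175; 175 ⊕ 75 = 228.
P[2]: D(K, 236) = 100; 100 ⊕ 30 = 122.
P[3]: D(K, 130) = 221; 221 ⊕ 236 = 49.
P[4]: D(K, 33) = 83; 83 ⊕ 130 = 209.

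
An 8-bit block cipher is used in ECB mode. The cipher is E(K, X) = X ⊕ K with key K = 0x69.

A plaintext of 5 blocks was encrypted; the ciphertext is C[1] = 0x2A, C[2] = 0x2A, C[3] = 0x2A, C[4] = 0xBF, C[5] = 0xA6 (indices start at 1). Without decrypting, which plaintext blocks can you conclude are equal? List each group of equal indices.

ECB encrypts each block independently with the same key, so equal ciphertext blocks imply equal plaintext blocks.
C[1] = C[2] = C[3] = 0x2A, so P[1] = P[2] = P[3].

P[1] = P[2] = P[3]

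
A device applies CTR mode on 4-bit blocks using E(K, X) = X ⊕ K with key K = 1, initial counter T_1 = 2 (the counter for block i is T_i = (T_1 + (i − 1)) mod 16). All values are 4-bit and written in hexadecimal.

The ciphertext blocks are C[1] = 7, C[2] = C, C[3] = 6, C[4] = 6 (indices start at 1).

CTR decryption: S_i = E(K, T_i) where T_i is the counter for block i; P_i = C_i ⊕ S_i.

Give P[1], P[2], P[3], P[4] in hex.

P[1]: T = 2, S = E(K, T) = 3; 7 ⊕ 3 = 4.
P[2]: T = 3, S = E(K, T) = 2; C ⊕ 2 = E.
P[3]: T = 4, S = E(K, T) = 5; 6 ⊕ 5 = 3.
P[4]: T = 5, S = E(K, T) = 4; 6 ⊕ 4 = 2.

P[1] = 4, P[2] = E, P[3] = 3, P[4] = 2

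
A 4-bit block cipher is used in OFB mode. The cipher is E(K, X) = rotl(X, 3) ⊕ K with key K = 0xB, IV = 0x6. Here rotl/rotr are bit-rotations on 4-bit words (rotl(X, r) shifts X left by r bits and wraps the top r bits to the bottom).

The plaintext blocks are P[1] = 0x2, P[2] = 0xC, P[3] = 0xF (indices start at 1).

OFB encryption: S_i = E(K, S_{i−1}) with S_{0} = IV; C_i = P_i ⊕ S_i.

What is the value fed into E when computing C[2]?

C[1]: S = E(K, 0x6) = 0x8; 0x2 ⊕ 0x8 = 0xA.
C[2]: S = E(K, 0x8) = 0xF; 0xC ⊕ 0xF = 0x3.
So the input to E for block [2] is 0x8.

0x8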